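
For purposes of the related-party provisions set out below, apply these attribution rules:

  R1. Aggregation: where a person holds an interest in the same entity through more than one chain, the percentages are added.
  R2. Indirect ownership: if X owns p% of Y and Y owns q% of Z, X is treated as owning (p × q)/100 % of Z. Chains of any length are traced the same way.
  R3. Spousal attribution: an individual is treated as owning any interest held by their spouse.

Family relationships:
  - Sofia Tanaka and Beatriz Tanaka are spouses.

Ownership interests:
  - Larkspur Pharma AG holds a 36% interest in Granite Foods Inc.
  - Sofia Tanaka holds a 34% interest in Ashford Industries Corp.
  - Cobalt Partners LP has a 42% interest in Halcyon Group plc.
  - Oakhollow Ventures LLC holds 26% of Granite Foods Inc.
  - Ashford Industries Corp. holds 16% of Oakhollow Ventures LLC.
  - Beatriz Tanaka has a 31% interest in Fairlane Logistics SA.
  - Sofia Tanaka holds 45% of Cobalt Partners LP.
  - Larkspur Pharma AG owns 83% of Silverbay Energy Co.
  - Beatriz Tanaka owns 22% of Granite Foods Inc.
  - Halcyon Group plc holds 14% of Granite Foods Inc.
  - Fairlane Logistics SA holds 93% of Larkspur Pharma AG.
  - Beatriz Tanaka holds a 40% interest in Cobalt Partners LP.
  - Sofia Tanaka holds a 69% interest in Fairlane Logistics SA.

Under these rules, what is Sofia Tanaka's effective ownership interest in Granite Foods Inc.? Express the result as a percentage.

By spousal attribution (R3), Sofia Tanaka is treated as also owning Beatriz Tanaka's interest in Cobalt Partners LP, giving 45% + 40% = 85%.
By spousal attribution (R3), Sofia Tanaka is treated as also owning Beatriz Tanaka's interest in Fairlane Logistics SA, giving 69% + 31% = 100%.
By spousal attribution (R3), Sofia Tanaka is treated as owning Beatriz Tanaka's 22% interest in Granite Foods Inc.
Chain via Cobalt Partners LP → Halcyon Group plc (R2): 85% × 42% × 14% = 4.998% of Granite Foods Inc.
Chain via Ashford Industries Corp. → Oakhollow Ventures LLC (R2): 34% × 16% × 26% = 1.4144% of Granite Foods Inc.
Chain via Fairlane Logistics SA → Larkspur Pharma AG (R2): 100% × 93% × 36% = 33.48% of Granite Foods Inc.
Direct interest in Granite Foods Inc: 22%.
Aggregating (R1): 4.998% + 1.4144% + 33.48% + 22% = 61.8924%.

61.8924%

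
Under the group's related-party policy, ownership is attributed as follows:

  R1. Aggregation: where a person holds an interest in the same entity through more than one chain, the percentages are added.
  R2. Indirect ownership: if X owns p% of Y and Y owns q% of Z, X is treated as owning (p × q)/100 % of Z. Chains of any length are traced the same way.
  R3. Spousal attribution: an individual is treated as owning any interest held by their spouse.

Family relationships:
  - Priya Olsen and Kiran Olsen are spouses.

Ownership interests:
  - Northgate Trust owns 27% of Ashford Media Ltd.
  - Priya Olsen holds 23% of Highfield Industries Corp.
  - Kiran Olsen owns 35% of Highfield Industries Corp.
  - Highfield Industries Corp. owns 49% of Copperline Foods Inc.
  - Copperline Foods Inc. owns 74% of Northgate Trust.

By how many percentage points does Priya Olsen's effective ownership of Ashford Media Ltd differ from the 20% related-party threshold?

By spousal attribution (R3), Priya Olsen is treated as also owning Kiran Olsen's interest in Highfield Industries Corp, giving 23% + 35% = 58%.
Chain via Highfield Industries Corp. → Copperline Foods Inc. → Northgate Trust (R2): 58% × 49% × 74% × 27% = 5.678316% of Ashford Media Ltd.
5.678316% falls short of the 20% threshold by 14.321684 percentage points.

14.321684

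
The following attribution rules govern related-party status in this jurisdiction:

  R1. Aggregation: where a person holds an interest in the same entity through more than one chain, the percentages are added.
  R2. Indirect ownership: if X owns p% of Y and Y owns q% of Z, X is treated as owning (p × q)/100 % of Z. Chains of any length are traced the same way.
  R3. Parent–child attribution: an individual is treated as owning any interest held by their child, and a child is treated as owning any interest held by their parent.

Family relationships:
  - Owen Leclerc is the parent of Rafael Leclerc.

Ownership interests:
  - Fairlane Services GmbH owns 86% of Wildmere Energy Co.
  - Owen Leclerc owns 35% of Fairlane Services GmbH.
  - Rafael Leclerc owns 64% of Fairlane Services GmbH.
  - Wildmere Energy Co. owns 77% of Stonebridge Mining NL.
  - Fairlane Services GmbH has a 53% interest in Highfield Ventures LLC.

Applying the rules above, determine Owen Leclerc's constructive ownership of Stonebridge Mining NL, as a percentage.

By parent–child attribution (R3), Owen Leclerc is treated as also owning Rafael Leclerc's interest in Fairlane Services GmbH, giving 35% + 64% = 99%.
Chain via Fairlane Services GmbH → Wildmere Energy Co. (R2): 99% × 86% × 77% = 65.5578% of Stonebridge Mining NL.

65.5578%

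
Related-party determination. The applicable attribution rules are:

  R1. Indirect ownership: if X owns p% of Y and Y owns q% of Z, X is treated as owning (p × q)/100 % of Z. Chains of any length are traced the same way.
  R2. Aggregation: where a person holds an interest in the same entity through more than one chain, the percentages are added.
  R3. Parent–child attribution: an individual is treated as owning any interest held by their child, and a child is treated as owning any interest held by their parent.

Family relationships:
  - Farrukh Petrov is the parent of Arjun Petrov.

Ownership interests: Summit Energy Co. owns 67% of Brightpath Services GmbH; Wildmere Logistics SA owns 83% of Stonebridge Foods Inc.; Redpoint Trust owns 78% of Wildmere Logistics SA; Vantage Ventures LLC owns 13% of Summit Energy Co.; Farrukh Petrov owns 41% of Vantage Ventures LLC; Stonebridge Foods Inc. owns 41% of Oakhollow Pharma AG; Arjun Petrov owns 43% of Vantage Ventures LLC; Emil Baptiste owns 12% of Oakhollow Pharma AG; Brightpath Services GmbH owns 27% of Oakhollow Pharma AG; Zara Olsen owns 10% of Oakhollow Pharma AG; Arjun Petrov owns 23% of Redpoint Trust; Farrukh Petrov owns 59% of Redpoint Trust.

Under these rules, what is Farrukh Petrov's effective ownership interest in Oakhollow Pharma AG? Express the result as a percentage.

By parent–child attribution (R3), Farrukh Petrov is treated as also owning Arjun Petrov's interest in Redpoint Trust, giving 59% + 23% = 82%.
By parent–child attribution (R3), Farrukh Petrov is treated as also owning Arjun Petrov's interest in Vantage Ventures LLC, giving 41% + 43% = 84%.
Chain via Redpoint Trust → Wildmere Logistics SA → Stonebridge Foods Inc. (R1): 82% × 78% × 83% × 41% = 21.765588% of Oakhollow Pharma AG.
Chain via Vantage Ventures LLC → Summit Energy Co. → Brightpath Services GmbH (R1): 84% × 13% × 67% × 27% = 1.975428% of Oakhollow Pharma AG.
Aggregating (R2): 21.765588% + 1.975428% = 23.741016%.

23.741016%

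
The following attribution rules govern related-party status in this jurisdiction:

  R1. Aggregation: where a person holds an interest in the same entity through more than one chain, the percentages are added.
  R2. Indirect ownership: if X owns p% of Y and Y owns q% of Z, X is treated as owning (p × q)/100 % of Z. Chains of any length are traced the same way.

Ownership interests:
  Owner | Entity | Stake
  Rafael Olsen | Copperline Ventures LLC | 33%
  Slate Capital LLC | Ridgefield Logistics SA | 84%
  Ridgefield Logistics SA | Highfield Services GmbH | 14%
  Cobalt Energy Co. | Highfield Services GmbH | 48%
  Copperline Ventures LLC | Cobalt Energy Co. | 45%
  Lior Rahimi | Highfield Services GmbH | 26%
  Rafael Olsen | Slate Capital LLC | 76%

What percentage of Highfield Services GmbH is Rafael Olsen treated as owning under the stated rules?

16.0656%

Chain via Slate Capital LLC → Ridgefield Logistics SA (R2): 76% × 84% × 14% = 8.9376% of Highfield Services GmbH.
Chain via Copperline Ventures LLC → Cobalt Energy Co. (R2): 33% × 45% × 48% = 7.128% of Highfield Services GmbH.
Aggregating (R1): 8.9376% + 7.128% = 16.0656%.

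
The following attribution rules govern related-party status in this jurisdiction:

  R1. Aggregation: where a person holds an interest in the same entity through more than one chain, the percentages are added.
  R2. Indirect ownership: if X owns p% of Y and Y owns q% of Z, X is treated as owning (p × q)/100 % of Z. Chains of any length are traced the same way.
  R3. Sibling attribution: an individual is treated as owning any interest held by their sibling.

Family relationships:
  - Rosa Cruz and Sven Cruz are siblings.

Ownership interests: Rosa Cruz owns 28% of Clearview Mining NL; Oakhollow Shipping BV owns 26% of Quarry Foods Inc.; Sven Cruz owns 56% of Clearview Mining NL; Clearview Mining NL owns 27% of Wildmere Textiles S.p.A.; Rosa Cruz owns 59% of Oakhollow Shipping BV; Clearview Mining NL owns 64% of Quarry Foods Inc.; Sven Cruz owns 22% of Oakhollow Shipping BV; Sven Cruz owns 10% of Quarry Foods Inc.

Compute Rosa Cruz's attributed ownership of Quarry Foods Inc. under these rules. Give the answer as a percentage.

By sibling attribution (R3), Rosa Cruz is treated as also owning Sven Cruz's interest in Oakhollow Shipping BV, giving 59% + 22% = 81%.
By sibling attribution (R3), Rosa Cruz is treated as also owning Sven Cruz's interest in Clearview Mining NL, giving 28% + 56% = 84%.
By sibling attribution (R3), Rosa Cruz is treated as owning Sven Cruz's 10% interest in Quarry Foods Inc.
Chain via Oakhollow Shipping BV (R2): 81% × 26% = 21.06% of Quarry Foods Inc.
Chain via Clearview Mining NL (R2): 84% × 64% = 53.76% of Quarry Foods Inc.
Direct interest in Quarry Foods Inc: 10%.
Aggregating (R1): 21.06% + 53.76% + 10% = 84.82%.

84.82%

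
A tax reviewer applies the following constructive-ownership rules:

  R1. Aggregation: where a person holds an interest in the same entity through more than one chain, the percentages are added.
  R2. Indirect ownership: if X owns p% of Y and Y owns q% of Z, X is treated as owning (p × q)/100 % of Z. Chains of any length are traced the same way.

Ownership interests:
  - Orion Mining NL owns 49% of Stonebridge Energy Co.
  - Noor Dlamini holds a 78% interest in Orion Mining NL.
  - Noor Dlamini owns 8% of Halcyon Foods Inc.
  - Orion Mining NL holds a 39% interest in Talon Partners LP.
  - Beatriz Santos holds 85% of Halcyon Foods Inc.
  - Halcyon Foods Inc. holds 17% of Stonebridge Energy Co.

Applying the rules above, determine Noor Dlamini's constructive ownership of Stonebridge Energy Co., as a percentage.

Chain via Halcyon Foods Inc. (R2): 8% × 17% = 1.36% of Stonebridge Energy Co.
Chain via Orion Mining NL (R2): 78% × 49% = 38.22% of Stonebridge Energy Co.
Aggregating (R1): 1.36% + 38.22% = 39.58%.

39.58%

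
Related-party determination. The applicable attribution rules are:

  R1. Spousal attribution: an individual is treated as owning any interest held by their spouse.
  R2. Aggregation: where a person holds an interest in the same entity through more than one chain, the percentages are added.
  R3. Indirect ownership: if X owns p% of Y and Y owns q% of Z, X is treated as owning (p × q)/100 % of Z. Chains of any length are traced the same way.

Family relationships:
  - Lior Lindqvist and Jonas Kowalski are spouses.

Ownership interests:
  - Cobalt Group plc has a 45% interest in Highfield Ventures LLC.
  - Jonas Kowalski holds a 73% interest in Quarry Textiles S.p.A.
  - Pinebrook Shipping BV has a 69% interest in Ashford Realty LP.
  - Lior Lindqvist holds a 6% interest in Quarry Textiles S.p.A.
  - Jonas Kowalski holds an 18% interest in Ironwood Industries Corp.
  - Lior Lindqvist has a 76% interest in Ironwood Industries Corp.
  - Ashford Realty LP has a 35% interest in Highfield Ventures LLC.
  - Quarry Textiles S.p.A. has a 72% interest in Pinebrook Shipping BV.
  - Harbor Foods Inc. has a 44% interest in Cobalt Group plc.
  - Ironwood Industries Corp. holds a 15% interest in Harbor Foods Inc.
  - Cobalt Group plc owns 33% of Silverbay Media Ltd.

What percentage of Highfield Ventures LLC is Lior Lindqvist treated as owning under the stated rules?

By spousal attribution (R1), Lior Lindqvist is treated as also owning Jonas Kowalski's interest in Ironwood Industries Corp, giving 76% + 18% = 94%.
By spousal attribution (R1), Lior Lindqvist is treated as also owning Jonas Kowalski's interest in Quarry Textiles S.p.A, giving 6% + 73% = 79%.
Chain via Ironwood Industries Corp. → Harbor Foods Inc. → Cobalt Group plc (R3): 94% × 15% × 44% × 45% = 2.7918% of Highfield Ventures LLC.
Chain via Quarry Textiles S.p.A. → Pinebrook Shipping BV → Ashford Realty LP (R3): 79% × 72% × 69% × 35% = 13.73652% of Highfield Ventures LLC.
Aggregating (R2): 2.7918% + 13.73652% = 16.52832%.

16.52832%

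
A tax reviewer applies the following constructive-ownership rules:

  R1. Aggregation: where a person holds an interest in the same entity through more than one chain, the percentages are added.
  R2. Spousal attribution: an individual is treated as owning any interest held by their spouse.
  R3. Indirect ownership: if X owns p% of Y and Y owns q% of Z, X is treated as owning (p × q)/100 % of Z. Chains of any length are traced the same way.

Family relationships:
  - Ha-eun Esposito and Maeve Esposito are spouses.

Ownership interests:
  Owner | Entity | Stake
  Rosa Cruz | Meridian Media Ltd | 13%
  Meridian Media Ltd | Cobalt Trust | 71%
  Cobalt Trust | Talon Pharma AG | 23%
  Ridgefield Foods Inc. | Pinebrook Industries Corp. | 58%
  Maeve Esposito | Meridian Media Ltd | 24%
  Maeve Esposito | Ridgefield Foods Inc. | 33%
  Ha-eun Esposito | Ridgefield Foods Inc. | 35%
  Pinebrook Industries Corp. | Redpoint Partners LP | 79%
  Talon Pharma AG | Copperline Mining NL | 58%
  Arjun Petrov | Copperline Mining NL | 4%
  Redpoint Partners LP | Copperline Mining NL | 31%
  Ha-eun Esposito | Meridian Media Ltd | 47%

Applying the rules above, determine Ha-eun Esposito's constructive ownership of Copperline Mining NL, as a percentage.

16.38355%

By spousal attribution (R2), Ha-eun Esposito is treated as also owning Maeve Esposito's interest in Meridian Media Ltd, giving 47% + 24% = 71%.
By spousal attribution (R2), Ha-eun Esposito is treated as also owning Maeve Esposito's interest in Ridgefield Foods Inc, giving 35% + 33% = 68%.
Chain via Meridian Media Ltd → Cobalt Trust → Talon Pharma AG (R3): 71% × 71% × 23% × 58% = 6.724694% of Copperline Mining NL.
Chain via Ridgefield Foods Inc. → Pinebrook Industries Corp. → Redpoint Partners LP (R3): 68% × 58% × 79% × 31% = 9.658856% of Copperline Mining NL.
Aggregating (R1): 6.724694% + 9.658856% = 16.38355%.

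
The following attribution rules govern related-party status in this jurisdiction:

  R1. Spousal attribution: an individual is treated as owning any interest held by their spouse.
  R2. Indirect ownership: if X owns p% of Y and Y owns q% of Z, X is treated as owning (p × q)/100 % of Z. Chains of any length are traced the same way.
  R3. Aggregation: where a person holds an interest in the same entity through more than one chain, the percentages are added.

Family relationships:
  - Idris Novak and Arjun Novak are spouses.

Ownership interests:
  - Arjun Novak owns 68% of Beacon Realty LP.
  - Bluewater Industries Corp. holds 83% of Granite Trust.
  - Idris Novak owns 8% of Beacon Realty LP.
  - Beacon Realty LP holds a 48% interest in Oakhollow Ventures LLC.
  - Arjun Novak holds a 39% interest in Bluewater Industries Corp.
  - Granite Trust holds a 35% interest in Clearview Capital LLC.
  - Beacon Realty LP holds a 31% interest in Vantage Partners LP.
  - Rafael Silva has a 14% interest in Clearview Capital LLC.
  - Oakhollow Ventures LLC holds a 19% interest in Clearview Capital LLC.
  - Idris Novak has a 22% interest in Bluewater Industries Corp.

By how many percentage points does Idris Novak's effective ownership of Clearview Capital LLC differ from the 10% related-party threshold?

By spousal attribution (R1), Idris Novak is treated as also owning Arjun Novak's interest in Beacon Realty LP, giving 8% + 68% = 76%.
By spousal attribution (R1), Idris Novak is treated as also owning Arjun Novak's interest in Bluewater Industries Corp, giving 22% + 39% = 61%.
Chain via Beacon Realty LP → Oakhollow Ventures LLC (R2): 76% × 48% × 19% = 6.9312% of Clearview Capital LLC.
Chain via Bluewater Industries Corp. → Granite Trust (R2): 61% × 83% × 35% = 17.7205% of Clearview Capital LLC.
Aggregating (R3): 6.9312% + 17.7205% = 24.6517%.
24.6517% exceeds the 10% threshold by 14.6517 percentage points.

14.6517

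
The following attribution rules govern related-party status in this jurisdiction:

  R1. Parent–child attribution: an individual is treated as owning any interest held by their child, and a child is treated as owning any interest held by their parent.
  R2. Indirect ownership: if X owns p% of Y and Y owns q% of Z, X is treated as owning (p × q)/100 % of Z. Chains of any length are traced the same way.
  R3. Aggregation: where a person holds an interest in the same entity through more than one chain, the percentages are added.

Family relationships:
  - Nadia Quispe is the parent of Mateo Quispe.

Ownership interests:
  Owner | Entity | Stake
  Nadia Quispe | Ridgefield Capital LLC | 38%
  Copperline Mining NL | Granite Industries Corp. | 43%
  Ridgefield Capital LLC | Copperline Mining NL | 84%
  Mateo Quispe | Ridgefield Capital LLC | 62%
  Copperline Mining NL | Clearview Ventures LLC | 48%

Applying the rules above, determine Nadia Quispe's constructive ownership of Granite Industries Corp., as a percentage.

36.12%

By parent–child attribution (R1), Nadia Quispe is treated as also owning Mateo Quispe's interest in Ridgefield Capital LLC, giving 38% + 62% = 100%.
Chain via Ridgefield Capital LLC → Copperline Mining NL (R2): 100% × 84% × 43% = 36.12% of Granite Industries Corp.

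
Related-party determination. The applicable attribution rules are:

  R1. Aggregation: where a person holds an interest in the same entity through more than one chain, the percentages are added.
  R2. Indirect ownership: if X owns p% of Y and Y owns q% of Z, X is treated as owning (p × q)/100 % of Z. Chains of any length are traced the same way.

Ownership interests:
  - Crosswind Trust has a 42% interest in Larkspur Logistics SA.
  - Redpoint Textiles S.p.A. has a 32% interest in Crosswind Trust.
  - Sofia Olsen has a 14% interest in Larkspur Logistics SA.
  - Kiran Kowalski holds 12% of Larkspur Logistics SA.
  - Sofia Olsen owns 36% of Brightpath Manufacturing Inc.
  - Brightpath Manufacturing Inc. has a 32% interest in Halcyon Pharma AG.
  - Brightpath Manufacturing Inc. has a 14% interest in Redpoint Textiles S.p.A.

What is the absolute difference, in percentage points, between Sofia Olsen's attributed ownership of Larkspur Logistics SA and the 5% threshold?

Chain via Brightpath Manufacturing Inc. → Redpoint Textiles S.p.A. → Crosswind Trust (R2): 36% × 14% × 32% × 42% = 0.677376% of Larkspur Logistics SA.
Direct interest in Larkspur Logistics SA: 14%.
Aggregating (R1): 0.677376% + 14% = 14.677376%.
14.677376% exceeds the 5% threshold by 9.677376 percentage points.

9.677376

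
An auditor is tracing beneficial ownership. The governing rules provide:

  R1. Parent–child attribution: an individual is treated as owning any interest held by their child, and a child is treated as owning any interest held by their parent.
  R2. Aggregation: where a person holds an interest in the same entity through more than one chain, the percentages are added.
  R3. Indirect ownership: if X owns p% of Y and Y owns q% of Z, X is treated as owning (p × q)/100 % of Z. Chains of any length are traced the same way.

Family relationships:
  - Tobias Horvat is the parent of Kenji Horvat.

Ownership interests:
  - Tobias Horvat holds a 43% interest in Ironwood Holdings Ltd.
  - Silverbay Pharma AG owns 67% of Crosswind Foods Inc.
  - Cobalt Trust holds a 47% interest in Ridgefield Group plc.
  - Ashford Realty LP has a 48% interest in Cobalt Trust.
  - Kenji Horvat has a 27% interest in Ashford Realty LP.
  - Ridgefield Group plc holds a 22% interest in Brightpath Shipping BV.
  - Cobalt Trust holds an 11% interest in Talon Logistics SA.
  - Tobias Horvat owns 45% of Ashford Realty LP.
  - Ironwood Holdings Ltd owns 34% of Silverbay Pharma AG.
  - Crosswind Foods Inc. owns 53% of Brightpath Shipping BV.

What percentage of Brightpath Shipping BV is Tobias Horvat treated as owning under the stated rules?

By parent–child attribution (R1), Tobias Horvat is treated as also owning Kenji Horvat's interest in Ashford Realty LP, giving 45% + 27% = 72%.
Chain via Ironwood Holdings Ltd → Silverbay Pharma AG → Crosswind Foods Inc. (R3): 43% × 34% × 67% × 53% = 5.191562% of Brightpath Shipping BV.
Chain via Ashford Realty LP → Cobalt Trust → Ridgefield Group plc (R3): 72% × 48% × 47% × 22% = 3.573504% of Brightpath Shipping BV.
Aggregating (R2): 5.191562% + 3.573504% = 8.765066%.

8.765066%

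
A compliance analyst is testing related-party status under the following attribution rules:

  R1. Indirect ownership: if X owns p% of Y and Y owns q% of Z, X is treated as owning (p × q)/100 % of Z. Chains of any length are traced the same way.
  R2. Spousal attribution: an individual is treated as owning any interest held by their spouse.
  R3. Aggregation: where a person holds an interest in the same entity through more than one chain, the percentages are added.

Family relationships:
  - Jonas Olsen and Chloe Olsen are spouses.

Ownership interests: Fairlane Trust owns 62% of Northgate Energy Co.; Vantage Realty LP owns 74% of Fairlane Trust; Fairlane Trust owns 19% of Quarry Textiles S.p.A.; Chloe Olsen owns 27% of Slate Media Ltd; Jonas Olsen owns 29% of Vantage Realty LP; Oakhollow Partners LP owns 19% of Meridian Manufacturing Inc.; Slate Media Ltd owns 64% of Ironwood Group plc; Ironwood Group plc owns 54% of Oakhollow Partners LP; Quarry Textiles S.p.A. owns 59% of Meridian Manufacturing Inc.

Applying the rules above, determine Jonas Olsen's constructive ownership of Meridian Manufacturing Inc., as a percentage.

By spousal attribution (R2), Jonas Olsen is treated as owning Chloe Olsen's 27% interest in Slate Media Ltd.
Chain via Vantage Realty LP → Fairlane Trust → Quarry Textiles S.p.A. (R1): 29% × 74% × 19% × 59% = 2.405666% of Meridian Manufacturing Inc.
Chain via Slate Media Ltd → Ironwood Group plc → Oakhollow Partners LP (R1): 27% × 64% × 54% × 19% = 1.772928% of Meridian Manufacturing Inc.
Aggregating (R3): 2.405666% + 1.772928% = 4.178594%.

4.178594%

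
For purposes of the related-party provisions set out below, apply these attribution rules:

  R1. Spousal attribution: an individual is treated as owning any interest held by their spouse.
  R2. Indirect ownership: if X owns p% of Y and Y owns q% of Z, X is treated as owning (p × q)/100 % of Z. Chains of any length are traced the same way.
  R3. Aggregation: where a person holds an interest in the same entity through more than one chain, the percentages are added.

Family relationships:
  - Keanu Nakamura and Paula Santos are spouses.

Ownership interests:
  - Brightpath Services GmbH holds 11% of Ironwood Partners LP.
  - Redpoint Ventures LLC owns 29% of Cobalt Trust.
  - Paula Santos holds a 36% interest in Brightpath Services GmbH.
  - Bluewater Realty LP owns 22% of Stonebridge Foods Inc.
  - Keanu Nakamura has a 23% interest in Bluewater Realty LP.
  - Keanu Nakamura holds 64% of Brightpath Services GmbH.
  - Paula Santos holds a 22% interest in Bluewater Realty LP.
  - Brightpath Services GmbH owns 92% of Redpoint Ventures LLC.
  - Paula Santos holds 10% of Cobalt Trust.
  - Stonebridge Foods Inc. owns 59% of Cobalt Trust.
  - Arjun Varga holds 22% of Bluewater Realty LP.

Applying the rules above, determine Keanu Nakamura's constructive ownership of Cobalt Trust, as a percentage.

42.521%

By spousal attribution (R1), Keanu Nakamura is treated as also owning Paula Santos's interest in Brightpath Services GmbH, giving 64% + 36% = 100%.
By spousal attribution (R1), Keanu Nakamura is treated as also owning Paula Santos's interest in Bluewater Realty LP, giving 23% + 22% = 45%.
By spousal attribution (R1), Keanu Nakamura is treated as owning Paula Santos's 10% interest in Cobalt Trust.
Chain via Brightpath Services GmbH → Redpoint Ventures LLC (R2): 100% × 92% × 29% = 26.68% of Cobalt Trust.
Chain via Bluewater Realty LP → Stonebridge Foods Inc. (R2): 45% × 22% × 59% = 5.841% of Cobalt Trust.
Direct interest in Cobalt Trust: 10%.
Aggregating (R3): 26.68% + 5.841% + 10% = 42.521%.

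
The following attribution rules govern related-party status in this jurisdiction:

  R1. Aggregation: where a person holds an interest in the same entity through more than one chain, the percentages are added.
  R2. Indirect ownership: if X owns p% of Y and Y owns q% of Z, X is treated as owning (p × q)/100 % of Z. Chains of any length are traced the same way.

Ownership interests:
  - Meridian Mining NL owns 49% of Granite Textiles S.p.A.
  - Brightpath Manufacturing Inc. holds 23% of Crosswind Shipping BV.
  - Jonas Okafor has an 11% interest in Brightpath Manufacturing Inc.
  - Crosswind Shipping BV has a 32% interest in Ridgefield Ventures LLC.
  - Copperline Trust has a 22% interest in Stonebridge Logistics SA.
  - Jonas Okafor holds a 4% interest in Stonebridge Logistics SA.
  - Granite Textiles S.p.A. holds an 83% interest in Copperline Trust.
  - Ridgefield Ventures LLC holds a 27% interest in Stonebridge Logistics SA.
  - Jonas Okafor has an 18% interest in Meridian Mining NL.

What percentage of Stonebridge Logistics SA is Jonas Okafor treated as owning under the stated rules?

Chain via Meridian Mining NL → Granite Textiles S.p.A. → Copperline Trust (R2): 18% × 49% × 83% × 22% = 1.610532% of Stonebridge Logistics SA.
Chain via Brightpath Manufacturing Inc. → Crosswind Shipping BV → Ridgefield Ventures LLC (R2): 11% × 23% × 32% × 27% = 0.218592% of Stonebridge Logistics SA.
Direct interest in Stonebridge Logistics SA: 4%.
Aggregating (R1): 1.610532% + 0.218592% + 4% = 5.829124%.

5.829124%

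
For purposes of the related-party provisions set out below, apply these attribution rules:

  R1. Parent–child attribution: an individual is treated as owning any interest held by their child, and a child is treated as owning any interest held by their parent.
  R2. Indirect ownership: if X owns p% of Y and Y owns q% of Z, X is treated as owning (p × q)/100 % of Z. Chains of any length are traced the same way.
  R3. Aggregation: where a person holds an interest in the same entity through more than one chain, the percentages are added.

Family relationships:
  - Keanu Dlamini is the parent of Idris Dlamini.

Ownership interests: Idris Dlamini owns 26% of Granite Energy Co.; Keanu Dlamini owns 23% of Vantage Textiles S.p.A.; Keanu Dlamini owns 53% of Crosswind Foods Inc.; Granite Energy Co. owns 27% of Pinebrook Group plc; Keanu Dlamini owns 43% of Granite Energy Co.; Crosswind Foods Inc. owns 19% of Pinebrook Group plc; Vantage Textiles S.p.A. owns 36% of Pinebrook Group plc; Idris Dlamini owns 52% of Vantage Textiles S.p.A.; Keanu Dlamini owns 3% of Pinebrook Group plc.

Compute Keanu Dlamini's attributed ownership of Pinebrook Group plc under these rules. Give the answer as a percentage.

58.7%

By parent–child attribution (R1), Keanu Dlamini is treated as also owning Idris Dlamini's interest in Granite Energy Co, giving 43% + 26% = 69%.
By parent–child attribution (R1), Keanu Dlamini is treated as also owning Idris Dlamini's interest in Vantage Textiles S.p.A, giving 23% + 52% = 75%.
Chain via Granite Energy Co. (R2): 69% × 27% = 18.63% of Pinebrook Group plc.
Chain via Crosswind Foods Inc. (R2): 53% × 19% = 10.07% of Pinebrook Group plc.
Chain via Vantage Textiles S.p.A. (R2): 75% × 36% = 27% of Pinebrook Group plc.
Direct interest in Pinebrook Group plc: 3%.
Aggregating (R3): 18.63% + 10.07% + 27% + 3% = 58.7%.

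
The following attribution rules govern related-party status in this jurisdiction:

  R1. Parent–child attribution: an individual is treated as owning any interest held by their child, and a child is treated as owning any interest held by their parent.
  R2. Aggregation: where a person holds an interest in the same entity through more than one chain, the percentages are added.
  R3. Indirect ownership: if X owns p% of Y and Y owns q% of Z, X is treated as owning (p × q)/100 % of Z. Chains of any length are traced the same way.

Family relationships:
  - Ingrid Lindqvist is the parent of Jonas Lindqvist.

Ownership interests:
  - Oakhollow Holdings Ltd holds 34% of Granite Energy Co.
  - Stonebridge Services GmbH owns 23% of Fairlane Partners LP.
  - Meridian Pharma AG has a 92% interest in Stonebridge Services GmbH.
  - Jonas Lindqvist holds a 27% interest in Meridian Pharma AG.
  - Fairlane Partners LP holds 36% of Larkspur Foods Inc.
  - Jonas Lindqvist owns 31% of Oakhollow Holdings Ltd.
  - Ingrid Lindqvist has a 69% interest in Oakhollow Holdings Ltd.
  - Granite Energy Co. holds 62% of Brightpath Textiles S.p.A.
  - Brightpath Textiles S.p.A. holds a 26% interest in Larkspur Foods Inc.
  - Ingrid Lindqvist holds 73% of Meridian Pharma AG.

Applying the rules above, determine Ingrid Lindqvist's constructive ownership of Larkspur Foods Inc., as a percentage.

By parent–child attribution (R1), Ingrid Lindqvist is treated as also owning Jonas Lindqvist's interest in Oakhollow Holdings Ltd, giving 69% + 31% = 100%.
By parent–child attribution (R1), Ingrid Lindqvist is treated as also owning Jonas Lindqvist's interest in Meridian Pharma AG, giving 73% + 27% = 100%.
Chain via Oakhollow Holdings Ltd → Granite Energy Co. → Brightpath Textiles S.p.A. (R3): 100% × 34% × 62% × 26% = 5.4808% of Larkspur Foods Inc.
Chain via Meridian Pharma AG → Stonebridge Services GmbH → Fairlane Partners LP (R3): 100% × 92% × 23% × 36% = 7.6176% of Larkspur Foods Inc.
Aggregating (R2): 5.4808% + 7.6176% = 13.0984%.

13.0984%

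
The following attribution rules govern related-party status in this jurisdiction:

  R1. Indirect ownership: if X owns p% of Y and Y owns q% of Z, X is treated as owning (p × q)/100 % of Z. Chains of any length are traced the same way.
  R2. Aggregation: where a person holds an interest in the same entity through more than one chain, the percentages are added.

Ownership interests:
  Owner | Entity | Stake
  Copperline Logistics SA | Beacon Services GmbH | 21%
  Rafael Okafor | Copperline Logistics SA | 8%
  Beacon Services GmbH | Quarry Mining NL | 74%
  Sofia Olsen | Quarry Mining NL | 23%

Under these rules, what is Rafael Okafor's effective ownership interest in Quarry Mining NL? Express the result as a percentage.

1.2432%

Chain via Copperline Logistics SA → Beacon Services GmbH (R1): 8% × 21% × 74% = 1.2432% of Quarry Mining NL.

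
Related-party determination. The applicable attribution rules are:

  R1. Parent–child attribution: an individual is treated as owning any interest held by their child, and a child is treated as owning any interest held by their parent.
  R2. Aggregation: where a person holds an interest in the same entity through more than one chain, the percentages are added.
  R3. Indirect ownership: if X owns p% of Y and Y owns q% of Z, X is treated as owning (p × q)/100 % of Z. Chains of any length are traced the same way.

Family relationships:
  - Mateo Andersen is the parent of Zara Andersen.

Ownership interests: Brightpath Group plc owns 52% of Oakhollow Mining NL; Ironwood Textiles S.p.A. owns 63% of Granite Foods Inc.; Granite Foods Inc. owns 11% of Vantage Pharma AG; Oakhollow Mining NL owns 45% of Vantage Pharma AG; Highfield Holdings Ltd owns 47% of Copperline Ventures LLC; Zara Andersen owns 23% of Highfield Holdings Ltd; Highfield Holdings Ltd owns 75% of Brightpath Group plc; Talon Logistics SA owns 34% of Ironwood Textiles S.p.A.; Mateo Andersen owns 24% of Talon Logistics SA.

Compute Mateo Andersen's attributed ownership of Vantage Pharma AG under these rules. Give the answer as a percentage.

By parent–child attribution (R1), Mateo Andersen is treated as owning Zara Andersen's 23% interest in Highfield Holdings Ltd.
Chain via Talon Logistics SA → Ironwood Textiles S.p.A. → Granite Foods Inc. (R3): 24% × 34% × 63% × 11% = 0.565488% of Vantage Pharma AG.
Chain via Highfield Holdings Ltd → Brightpath Group plc → Oakhollow Mining NL (R3): 23% × 75% × 52% × 45% = 4.0365% of Vantage Pharma AG.
Aggregating (R2): 0.565488% + 4.0365% = 4.601988%.

4.601988%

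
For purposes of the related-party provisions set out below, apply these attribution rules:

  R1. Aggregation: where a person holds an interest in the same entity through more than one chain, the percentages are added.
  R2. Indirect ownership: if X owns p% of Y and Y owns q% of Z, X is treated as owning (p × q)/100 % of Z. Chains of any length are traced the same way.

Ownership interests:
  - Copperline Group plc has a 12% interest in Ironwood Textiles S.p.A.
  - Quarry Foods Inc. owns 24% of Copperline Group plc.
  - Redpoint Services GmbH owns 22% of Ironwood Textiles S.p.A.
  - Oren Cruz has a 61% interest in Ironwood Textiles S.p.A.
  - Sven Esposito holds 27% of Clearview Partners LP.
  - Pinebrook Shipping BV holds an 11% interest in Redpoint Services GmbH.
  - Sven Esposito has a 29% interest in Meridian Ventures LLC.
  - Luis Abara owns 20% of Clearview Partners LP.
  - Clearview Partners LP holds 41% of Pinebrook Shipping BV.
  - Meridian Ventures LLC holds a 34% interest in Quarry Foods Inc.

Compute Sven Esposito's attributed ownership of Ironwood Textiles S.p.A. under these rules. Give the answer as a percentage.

Chain via Meridian Ventures LLC → Quarry Foods Inc. → Copperline Group plc (R2): 29% × 34% × 24% × 12% = 0.283968% of Ironwood Textiles S.p.A.
Chain via Clearview Partners LP → Pinebrook Shipping BV → Redpoint Services GmbH (R2): 27% × 41% × 11% × 22% = 0.267894% of Ironwood Textiles S.p.A.
Aggregating (R1): 0.283968% + 0.267894% = 0.551862%.

0.551862%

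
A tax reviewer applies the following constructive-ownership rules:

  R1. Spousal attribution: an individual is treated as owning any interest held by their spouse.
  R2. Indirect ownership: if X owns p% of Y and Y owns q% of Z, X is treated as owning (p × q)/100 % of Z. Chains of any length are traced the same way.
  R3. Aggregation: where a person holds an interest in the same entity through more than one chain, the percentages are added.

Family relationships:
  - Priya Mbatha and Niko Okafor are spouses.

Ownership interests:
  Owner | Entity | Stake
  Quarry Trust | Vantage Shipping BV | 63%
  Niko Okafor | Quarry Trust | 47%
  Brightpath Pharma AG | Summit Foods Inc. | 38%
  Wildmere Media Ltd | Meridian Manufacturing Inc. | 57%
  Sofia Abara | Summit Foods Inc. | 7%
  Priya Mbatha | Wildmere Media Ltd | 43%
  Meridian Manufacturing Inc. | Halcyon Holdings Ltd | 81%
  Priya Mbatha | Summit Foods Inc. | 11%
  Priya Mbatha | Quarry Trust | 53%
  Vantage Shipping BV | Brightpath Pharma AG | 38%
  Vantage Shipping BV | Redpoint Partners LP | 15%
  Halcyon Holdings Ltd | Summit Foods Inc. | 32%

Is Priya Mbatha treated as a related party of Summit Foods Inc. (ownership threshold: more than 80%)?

By spousal attribution (R1), Priya Mbatha is treated as also owning Niko Okafor's interest in Quarry Trust, giving 53% + 47% = 100%.
Chain via Wildmere Media Ltd → Meridian Manufacturing Inc. → Halcyon Holdings Ltd (R2): 43% × 57% × 81% × 32% = 6.352992% of Summit Foods Inc.
Chain via Quarry Trust → Vantage Shipping BV → Brightpath Pharma AG (R2): 100% × 63% × 38% × 38% = 9.0972% of Summit Foods Inc.
Direct interest in Summit Foods Inc: 11%.
Aggregating (R3): 6.352992% + 9.0972% + 11% = 26.450192%.
26.450192% does not exceed the 80% threshold, so Priya is not a related party to Summit Foods Inc.

No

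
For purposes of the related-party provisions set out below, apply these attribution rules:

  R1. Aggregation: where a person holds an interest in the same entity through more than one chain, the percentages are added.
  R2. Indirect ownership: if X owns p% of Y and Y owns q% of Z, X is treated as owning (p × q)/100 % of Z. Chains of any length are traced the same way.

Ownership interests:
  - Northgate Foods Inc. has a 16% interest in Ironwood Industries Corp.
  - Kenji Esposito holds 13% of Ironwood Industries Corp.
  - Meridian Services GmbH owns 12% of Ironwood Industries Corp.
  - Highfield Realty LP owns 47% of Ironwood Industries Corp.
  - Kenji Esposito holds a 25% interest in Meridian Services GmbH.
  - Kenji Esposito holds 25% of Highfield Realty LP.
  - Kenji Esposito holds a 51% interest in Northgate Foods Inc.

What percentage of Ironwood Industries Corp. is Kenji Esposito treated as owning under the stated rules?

Chain via Northgate Foods Inc. (R2): 51% × 16% = 8.16% of Ironwood Industries Corp.
Chain via Highfield Realty LP (R2): 25% × 47% = 11.75% of Ironwood Industries Corp.
Chain via Meridian Services GmbH (R2): 25% × 12% = 3% of Ironwood Industries Corp.
Direct interest in Ironwood Industries Corp: 13%.
Aggregating (R1): 8.16% + 11.75% + 3% + 13% = 35.91%.

35.91%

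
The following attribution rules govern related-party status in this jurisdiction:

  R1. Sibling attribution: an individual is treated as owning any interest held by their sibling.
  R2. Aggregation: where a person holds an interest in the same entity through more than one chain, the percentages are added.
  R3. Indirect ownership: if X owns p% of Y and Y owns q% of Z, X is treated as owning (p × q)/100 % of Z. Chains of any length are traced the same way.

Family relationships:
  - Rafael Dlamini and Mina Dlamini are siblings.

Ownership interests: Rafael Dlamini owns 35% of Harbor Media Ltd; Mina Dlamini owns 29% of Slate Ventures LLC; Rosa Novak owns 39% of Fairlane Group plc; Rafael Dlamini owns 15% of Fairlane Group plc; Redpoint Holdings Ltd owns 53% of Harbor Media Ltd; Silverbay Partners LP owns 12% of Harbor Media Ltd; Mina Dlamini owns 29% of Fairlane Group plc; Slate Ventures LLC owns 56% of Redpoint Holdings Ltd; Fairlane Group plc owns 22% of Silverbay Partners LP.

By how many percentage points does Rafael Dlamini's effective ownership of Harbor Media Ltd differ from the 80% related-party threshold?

35.2312

By sibling attribution (R1), Rafael Dlamini is treated as also owning Mina Dlamini's interest in Fairlane Group plc, giving 15% + 29% = 44%.
By sibling attribution (R1), Rafael Dlamini is treated as owning Mina Dlamini's 29% interest in Slate Ventures LLC.
Chain via Fairlane Group plc → Silverbay Partners LP (R3): 44% × 22% × 12% = 1.1616% of Harbor Media Ltd.
Direct interest in Harbor Media Ltd: 35%.
Chain via Slate Ventures LLC → Redpoint Holdings Ltd (R3): 29% × 56% × 53% = 8.6072% of Harbor Media Ltd.
Aggregating (R2): 1.1616% + 35% + 8.6072% = 44.7688%.
44.7688% falls short of the 80% threshold by 35.2312 percentage points.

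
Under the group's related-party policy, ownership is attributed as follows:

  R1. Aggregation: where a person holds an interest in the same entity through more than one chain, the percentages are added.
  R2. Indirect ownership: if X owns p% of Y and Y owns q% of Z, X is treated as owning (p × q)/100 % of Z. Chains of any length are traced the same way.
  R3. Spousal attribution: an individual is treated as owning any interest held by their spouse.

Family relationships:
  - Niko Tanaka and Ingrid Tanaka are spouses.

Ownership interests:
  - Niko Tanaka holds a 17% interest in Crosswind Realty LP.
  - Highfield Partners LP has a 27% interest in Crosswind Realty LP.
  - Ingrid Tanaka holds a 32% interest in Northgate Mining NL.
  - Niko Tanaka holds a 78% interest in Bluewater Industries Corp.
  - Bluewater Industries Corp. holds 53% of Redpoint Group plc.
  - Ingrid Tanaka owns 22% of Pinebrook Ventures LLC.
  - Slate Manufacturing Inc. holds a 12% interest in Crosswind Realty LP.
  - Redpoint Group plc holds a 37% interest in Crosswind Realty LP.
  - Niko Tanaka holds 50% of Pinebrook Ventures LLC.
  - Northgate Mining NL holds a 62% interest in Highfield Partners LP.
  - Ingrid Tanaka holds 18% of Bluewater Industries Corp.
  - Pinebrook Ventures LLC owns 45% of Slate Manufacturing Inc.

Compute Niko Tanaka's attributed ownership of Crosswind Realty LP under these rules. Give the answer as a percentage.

By spousal attribution (R3), Niko Tanaka is treated as also owning Ingrid Tanaka's interest in Bluewater Industries Corp, giving 78% + 18% = 96%.
By spousal attribution (R3), Niko Tanaka is treated as also owning Ingrid Tanaka's interest in Pinebrook Ventures LLC, giving 50% + 22% = 72%.
By spousal attribution (R3), Niko Tanaka is treated as owning Ingrid Tanaka's 32% interest in Northgate Mining NL.
Chain via Bluewater Industries Corp. → Redpoint Group plc (R2): 96% × 53% × 37% = 18.8256% of Crosswind Realty LP.
Chain via Pinebrook Ventures LLC → Slate Manufacturing Inc. (R2): 72% × 45% × 12% = 3.888% of Crosswind Realty LP.
Direct interest in Crosswind Realty LP: 17%.
Chain via Northgate Mining NL → Highfield Partners LP (R2): 32% × 62% × 27% = 5.3568% of Crosswind Realty LP.
Aggregating (R1): 18.8256% + 3.888% + 17% + 5.3568% = 45.0704%.

45.0704%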